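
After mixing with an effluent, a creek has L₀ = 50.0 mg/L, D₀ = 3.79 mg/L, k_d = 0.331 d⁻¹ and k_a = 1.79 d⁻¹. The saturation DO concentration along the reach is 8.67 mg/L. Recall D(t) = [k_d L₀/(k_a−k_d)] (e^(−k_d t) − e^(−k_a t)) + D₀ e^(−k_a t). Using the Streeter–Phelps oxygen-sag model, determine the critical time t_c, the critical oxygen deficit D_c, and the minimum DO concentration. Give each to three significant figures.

t_c ≈ 0.878 d; D_c ≈ 6.91 mg/L; min DO ≈ 1.76 mg/L

At the critical point dD/dt = 0, so k_d L₀ e^(−k_d t) = k_a D. Substituting D(t) from the Streeter–Phelps equation and solving for t gives
t_c = ln[(k_a/k_d)(1 − D₀(k_a−k_d)/(k_d L₀))] / (k_a−k_d).
Here k_a−k_d = 1.459 d⁻¹ and 1 − D₀(k_a−k_d)/(k_d L₀) = 1 − 3.79×1.459/(0.331×50.0) = 0.6659, so
t_c = ln(5.408 × 0.6659) / 1.459 = 1.281 / 1.459 = 0.8781 d.
D_c = (k_d/k_a) L₀ e^(−k_d t_c) = (0.331/1.79) × 50.0 × e^(−0.331×0.8781) = 0.1849 × 50.0 × 0.7478 = 6.914 mg/L.
Minimum DO = C_s − D_c = 8.67 − 6.914 = 1.756 mg/L.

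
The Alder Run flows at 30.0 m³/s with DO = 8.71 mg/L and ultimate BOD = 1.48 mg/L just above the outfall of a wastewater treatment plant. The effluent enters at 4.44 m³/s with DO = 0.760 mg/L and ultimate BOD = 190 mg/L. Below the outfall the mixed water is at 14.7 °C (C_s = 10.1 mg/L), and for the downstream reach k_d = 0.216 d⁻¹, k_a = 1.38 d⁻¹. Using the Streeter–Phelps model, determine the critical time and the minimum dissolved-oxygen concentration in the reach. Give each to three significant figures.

t_c ≈ 0.990 d; minimum DO ≈ 6.84 mg/L

Mixed DO = (30.0×8.71 + 4.44×0.760)/(30.0+4.44) = 264.7/34.44 = 7.685 mg/L.
Mixed L₀ = (30.0×1.48 + 4.44×190)/(34.44) = 888.0/34.44 = 25.78 mg/L.
Initial deficit D₀ = C_s − DO₀ = 10.1 − 7.685 = 2.415 mg/L.
t_c = (1/1.164) ln[(1.38/0.216)(1 − 2.415×1.164/(0.216×25.78))] = 0.8591 × ln(3.164) = 0.9896 d.
D_c = (0.216/1.38) × 25.78 × e^(−0.216×0.9896) = 0.1565 × 25.78 × 0.8075 = 3.259 mg/L.
Minimum DO = 10.1 − 3.259 = 6.841 mg/L.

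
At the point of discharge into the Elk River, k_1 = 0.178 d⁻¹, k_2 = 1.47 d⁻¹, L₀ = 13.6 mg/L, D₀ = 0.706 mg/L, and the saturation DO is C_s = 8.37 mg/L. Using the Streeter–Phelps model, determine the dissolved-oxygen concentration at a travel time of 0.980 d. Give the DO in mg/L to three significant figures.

DO ≈ 7.07 mg/L

k_1 L₀/(k_2−k_1) = 0.178×13.6/(1.47−0.178) = 2.421/1.292 = 1.874 mg/L.
e^(−k_1 t) = e^(−0.178×0.9800) = 0.8399; e^(−k_2 t) = e^(−1.47×0.9800) = 0.2368.
D = 1.874 × (0.8399 − 0.2368) + 0.706 × 0.2368 = 1.130 + 0.1672 = 1.297 mg/L.
DO = C_s − D = 8.37 − 1.297 = 7.073 mg/L.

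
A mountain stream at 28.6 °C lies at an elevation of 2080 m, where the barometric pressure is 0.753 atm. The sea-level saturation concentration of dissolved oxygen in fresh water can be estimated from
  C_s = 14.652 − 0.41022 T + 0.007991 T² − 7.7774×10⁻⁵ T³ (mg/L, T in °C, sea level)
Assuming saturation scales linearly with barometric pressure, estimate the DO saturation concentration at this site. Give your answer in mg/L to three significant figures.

C_s ≈ 5.75 mg/L

At sea level: C_s = 14.652 − 0.41022×28.6 + 0.007991×28.6² − 7.7774×10⁻⁵×28.6³ = 7.637 mg/L.
Pressure correction: C_s' = 7.637 × 0.753 = 5.750 mg/L.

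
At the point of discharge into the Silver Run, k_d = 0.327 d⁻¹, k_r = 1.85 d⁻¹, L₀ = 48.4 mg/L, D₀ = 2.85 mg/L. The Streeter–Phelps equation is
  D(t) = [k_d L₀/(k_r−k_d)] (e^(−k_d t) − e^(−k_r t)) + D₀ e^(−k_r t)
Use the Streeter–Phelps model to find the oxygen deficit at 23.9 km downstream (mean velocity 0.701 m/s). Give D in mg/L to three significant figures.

Travel time t = x/v = 23.9 km / (0.701 m/s) = 23900 m / 0.701 m/s = 34090 s = 0.3946 d.
k_d L₀/(k_r−k_d) = 0.327×48.4/(1.85−0.327) = 15.83/1.523 = 10.39 mg/L.
e^(−k_d t) = e^(−0.327×0.3946) = 0.8789; e^(−k_r t) = e^(−1.85×0.3946) = 0.4819.
D = 10.39 × (0.8789 − 0.4819) + 2.85 × 0.4819 = 4.126 + 1.373 = 5.499 mg/L.

D ≈ 5.50 mg/L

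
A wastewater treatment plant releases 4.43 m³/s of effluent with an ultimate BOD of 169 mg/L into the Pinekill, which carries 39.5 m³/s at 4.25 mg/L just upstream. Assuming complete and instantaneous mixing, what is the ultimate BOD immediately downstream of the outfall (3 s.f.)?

20.9 mg/L

Flow-weighted mixing: C = (Q_r C_r + Q_w C_w)/(Q_r + Q_w)
= (39.5×4.25 + 4.43×169)/(39.5 + 4.43) = 916.5/43.93 = 20.86 mg/L.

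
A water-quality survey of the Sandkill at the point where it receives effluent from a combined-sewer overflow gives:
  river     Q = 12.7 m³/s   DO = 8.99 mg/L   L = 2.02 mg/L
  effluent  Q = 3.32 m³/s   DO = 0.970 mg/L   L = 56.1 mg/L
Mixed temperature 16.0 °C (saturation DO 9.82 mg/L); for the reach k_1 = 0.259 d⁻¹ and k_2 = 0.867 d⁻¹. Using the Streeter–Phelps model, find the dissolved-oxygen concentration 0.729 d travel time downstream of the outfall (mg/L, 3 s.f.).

Mixed DO = (12.7×8.99 + 3.32×0.970)/(12.7+3.32) = 117.4/16.02 = 7.328 mg/L.
Mixed L₀ = (12.7×2.02 + 3.32×56.1)/(16.02) = 211.9/16.02 = 13.23 mg/L.
Initial deficit D₀ = C_s − DO₀ = 9.82 − 7.328 = 2.492 mg/L.
D(0.729) = [0.259×13.23/(0.867−0.259)](e^(−0.259×0.729) − e^(−0.867×0.729)) + 2.492 e^(−0.867×0.729)
= 5.635 × (0.8279 − 0.5315) + 2.492 × 0.5315 = 2.995 mg/L.
DO = 9.82 − 2.995 = 6.825 mg/L.

DO ≈ 6.83 mg/L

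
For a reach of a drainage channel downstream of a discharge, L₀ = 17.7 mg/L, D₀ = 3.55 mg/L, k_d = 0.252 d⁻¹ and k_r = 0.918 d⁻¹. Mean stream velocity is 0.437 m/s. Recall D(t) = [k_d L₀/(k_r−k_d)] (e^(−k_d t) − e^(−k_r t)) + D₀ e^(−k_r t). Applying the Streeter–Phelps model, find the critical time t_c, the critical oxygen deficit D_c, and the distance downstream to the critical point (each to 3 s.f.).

With k_r/k_d = 3.643 and 1 − D₀(k_r−k_d)/(k_d L₀) = 0.4699,
t_c = ln(3.643 × 0.4699) / (0.918 − 0.252) = ln(1.712) / 0.6660 = 0.5376/0.6660 = 0.8072 d.
D_c = (k_d/k_r) L₀ e^(−k_d t_c) = (0.252/0.918) × 17.7 × e^(−0.252×0.8072) = 0.2745 × 17.7 × 0.8159 = 3.964 mg/L.
x_c = v t_c = 0.437 m/s × 0.8072 d × 86400 s/d = 30480 m ≈ 30.5 km.

t_c ≈ 0.807 d; D_c ≈ 3.96 mg/L; x_c ≈ 30.5 km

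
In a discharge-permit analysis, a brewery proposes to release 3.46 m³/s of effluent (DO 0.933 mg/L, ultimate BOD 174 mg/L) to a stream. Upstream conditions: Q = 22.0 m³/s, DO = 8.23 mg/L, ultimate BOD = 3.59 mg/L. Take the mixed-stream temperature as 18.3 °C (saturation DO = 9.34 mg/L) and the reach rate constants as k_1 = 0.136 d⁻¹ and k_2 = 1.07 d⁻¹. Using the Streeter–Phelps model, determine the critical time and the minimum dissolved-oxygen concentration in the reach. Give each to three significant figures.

Mixed DO = (22.0×8.23 + 3.46×0.933)/(22.0+3.46) = 184.3/25.46 = 7.238 mg/L.
Mixed L₀ = (22.0×3.59 + 3.46×174)/(25.46) = 681.0/25.46 = 26.75 mg/L.
Initial deficit D₀ = C_s − DO₀ = 9.34 − 7.238 = 2.102 mg/L.
t_c = (1/0.9340) ln[(1.07/0.136)(1 − 2.102×0.9340/(0.136×26.75))] = 1.071 × ln(3.622) = 1.378 d.
D_c = (0.136/1.07) × 26.75 × e^(−0.136×1.378) = 0.1271 × 26.75 × 0.8291 = 2.819 mg/L.
Minimum DO = 9.34 − 2.819 = 6.521 mg/L.

t_c ≈ 1.38 d; minimum DO ≈ 6.52 mg/L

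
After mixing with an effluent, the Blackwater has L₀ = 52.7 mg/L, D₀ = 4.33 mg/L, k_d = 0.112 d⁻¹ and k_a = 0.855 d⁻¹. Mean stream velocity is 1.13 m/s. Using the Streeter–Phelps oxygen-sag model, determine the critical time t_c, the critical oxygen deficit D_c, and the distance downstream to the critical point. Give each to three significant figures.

With k_a/k_d = 7.634 and 1 − D₀(k_a−k_d)/(k_d L₀) = 0.4549,
t_c = ln(7.634 × 0.4549) / (0.855 − 0.112) = ln(3.473) / 0.7430 = 1.245/0.7430 = 1.676 d.
L(t_c) = L₀ e^(−k_d t_c) = 52.7 × 0.8289 = 43.68 mg/L, and at the critical point k_a D_c = k_d L, so D_c = (0.112/0.855) × 43.68 = 5.722 mg/L.
x_c = v t_c = 1.13 m/s × 1.676 d × 86400 s/d = 163600 m ≈ 164 km.

t_c ≈ 1.68 d; D_c ≈ 5.72 mg/L; x_c ≈ 164 km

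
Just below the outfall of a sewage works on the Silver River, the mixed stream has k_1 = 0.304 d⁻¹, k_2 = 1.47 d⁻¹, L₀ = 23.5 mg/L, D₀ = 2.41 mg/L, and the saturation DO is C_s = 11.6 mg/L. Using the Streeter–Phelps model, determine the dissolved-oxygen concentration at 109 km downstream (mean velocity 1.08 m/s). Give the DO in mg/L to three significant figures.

DO ≈ 7.97 mg/L

Travel time t = x/v = 109 km / (1.08 m/s) = 109000 m / 1.08 m/s = 100900 s = 1.168 d.
k_1 L₀/(k_2−k_1) = 0.304×23.5/(1.47−0.304) = 7.144/1.166 = 6.127 mg/L.
e^(−k_1 t) = e^(−0.304×1.168) = 0.7011; e^(−k_2 t) = e^(−1.47×1.168) = 0.1796.
D = 6.127 × (0.7011 − 0.1796) + 2.41 × 0.1796 = 3.195 + 0.4328 = 3.628 mg/L.
DO = C_s − D = 11.6 − 3.628 = 7.972 mg/L.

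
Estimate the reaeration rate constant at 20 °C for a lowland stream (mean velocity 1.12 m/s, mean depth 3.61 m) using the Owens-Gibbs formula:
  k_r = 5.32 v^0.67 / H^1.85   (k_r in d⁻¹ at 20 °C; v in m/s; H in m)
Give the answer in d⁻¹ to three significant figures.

k_r ≈ 0.534 d⁻¹

k_r = 5.32 × 1.12^0.67 / 3.61^1.85 = 5.32 × 1.079 / 10.75 = 0.5339 d⁻¹.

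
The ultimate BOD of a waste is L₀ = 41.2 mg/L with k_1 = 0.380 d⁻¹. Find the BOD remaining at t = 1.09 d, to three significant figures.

L ≈ 27.2 mg/L

L_t = L₀ e^(−k_1 t) = 41.2 × e^(−0.380×1.09) = 41.2 × 0.6609 = 27.23 mg/L.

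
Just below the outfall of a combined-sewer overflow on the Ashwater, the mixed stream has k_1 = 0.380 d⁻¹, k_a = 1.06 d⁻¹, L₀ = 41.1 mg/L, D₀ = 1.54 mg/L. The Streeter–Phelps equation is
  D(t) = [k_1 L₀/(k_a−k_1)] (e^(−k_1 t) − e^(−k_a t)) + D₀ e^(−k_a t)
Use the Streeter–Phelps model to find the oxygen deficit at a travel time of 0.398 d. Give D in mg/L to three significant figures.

D ≈ 5.69 mg/L

k_1 L₀/(k_a−k_1) = 0.380×41.1/(1.06−0.380) = 15.62/0.6800 = 22.97 mg/L.
e^(−k_1 t) = e^(−0.380×0.3980) = 0.8596; e^(−k_a t) = e^(−1.06×0.3980) = 0.6558.
D = 22.97 × (0.8596 − 0.6558) + 1.54 × 0.6558 = 4.681 + 1.010 = 5.691 mg/L.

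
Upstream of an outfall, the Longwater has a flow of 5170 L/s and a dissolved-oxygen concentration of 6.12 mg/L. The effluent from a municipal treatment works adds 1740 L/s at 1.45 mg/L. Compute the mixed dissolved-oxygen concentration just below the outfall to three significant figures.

Flow-weighted mixing: C = (Q_r C_r + Q_w C_w)/(Q_r + Q_w)
= (5170×6.12 + 1740×1.45)/(5170 + 1740) = 34160/6910 = 4.944 mg/L.

4.94 mg/L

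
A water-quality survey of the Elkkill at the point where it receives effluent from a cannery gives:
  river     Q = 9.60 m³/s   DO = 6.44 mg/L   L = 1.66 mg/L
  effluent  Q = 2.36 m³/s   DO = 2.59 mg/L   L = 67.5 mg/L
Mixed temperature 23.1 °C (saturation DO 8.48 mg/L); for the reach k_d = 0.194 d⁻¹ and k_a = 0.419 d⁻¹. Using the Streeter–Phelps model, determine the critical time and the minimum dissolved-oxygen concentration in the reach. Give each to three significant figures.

t_c ≈ 2.31 d; minimum DO ≈ 4.15 mg/L

Mixed DO = (9.60×6.44 + 2.36×2.59)/(9.60+2.36) = 67.94/11.96 = 5.680 mg/L.
Mixed L₀ = (9.60×1.66 + 2.36×67.5)/(11.96) = 175.2/11.96 = 14.65 mg/L.
Initial deficit D₀ = C_s − DO₀ = 8.48 − 5.680 = 2.800 mg/L.
t_c = (1/0.2250) ln[(0.419/0.194)(1 − 2.800×0.2250/(0.194×14.65))] = 4.444 × ln(1.681) = 2.309 d.
D_c = (0.194/0.419) × 14.65 × e^(−0.194×2.309) = 0.4630 × 14.65 × 0.6390 = 4.335 mg/L.
Minimum DO = 8.48 − 4.335 = 4.145 mg/L.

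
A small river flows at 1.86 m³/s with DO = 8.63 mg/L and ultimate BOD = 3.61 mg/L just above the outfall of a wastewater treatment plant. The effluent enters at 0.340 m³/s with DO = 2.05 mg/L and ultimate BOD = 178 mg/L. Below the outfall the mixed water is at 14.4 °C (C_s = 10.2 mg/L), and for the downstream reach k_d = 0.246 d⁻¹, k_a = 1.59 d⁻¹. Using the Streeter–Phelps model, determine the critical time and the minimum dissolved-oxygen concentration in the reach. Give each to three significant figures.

Mixed DO = (1.86×8.63 + 0.340×2.05)/(1.86+0.340) = 16.75/2.200 = 7.613 mg/L.
Mixed L₀ = (1.86×3.61 + 0.340×178)/(2.200) = 67.23/2.200 = 30.56 mg/L.
Initial deficit D₀ = C_s − DO₀ = 10.2 − 7.613 = 2.587 mg/L.
t_c = (1/1.344) ln[(1.59/0.246)(1 − 2.587×1.344/(0.246×30.56))] = 0.7440 × ln(3.474) = 0.9266 d.
D_c = (0.246/1.59) × 30.56 × e^(−0.246×0.9266) = 0.1547 × 30.56 × 0.7962 = 3.765 mg/L.
Minimum DO = 10.2 − 3.765 = 6.435 mg/L.

t_c ≈ 0.927 d; minimum DO ≈ 6.44 mg/L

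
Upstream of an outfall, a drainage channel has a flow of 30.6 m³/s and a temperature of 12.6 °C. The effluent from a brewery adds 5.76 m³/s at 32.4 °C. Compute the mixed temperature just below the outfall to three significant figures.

15.7 °C

Flow-weighted mixing: C = (Q_r C_r + Q_w C_w)/(Q_r + Q_w)
= (30.6×12.6 + 5.76×32.4)/(30.6 + 5.76) = 572.2/36.36 = 15.74 °C.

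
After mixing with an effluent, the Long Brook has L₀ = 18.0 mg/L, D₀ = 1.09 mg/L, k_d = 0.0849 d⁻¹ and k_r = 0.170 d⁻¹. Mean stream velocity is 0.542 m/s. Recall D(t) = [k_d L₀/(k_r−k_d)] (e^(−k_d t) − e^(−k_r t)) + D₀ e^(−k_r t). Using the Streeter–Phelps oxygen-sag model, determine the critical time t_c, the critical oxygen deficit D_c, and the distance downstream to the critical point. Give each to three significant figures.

t_c = [1/(k_r−k_d)] ln[(k_r/k_d)(1 − D₀(k_r−k_d)/(k_d L₀))]
= [1/(0.170−0.0849)] ln[(0.170/0.0849)(1 − 1.09×0.08510/(0.0849×18.0))]
= (1/0.08510) ln[2.002 × 0.9393] = 11.75 × ln(1.881) = 11.75 × 0.6317 = 7.423 d.
D_c = (k_d/k_r) L₀ e^(−k_d t_c) = (0.0849/0.170) × 18.0 × e^(−0.0849×7.423) = 0.4994 × 18.0 × 0.5325 = 4.787 mg/L.
x_c = v t_c = 0.542 m/s × 7.423 d × 86400 s/d = 347600 m ≈ 348 km.

t_c ≈ 7.42 d; D_c ≈ 4.79 mg/L; x_c ≈ 348 km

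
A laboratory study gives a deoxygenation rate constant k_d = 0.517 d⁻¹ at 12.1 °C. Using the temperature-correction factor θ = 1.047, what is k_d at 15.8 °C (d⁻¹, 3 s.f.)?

k_d ≈ 0.613 d⁻¹

k_d(T₂) = k_d(T₁) · θ^(T₂−T₁) = 0.517 × 1.047^(15.8−12.1)
= 0.517 × 1.047^3.70 = 0.517 × 1.185 = 0.6128 d⁻¹.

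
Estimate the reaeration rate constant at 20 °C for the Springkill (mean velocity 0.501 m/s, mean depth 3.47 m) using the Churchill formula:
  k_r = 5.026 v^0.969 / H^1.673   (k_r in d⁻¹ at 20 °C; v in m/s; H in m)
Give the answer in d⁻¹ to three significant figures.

k_r ≈ 0.321 d⁻¹

k_r = 5.026 × 0.501^0.969 / 3.47^1.673 = 5.026 × 0.5119 / 8.016 = 0.3209 d⁻¹.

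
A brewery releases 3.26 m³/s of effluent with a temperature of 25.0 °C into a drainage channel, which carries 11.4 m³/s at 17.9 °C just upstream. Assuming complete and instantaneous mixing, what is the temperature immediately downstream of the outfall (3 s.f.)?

19.5 °C

Flow-weighted mixing: C = (Q_r C_r + Q_w C_w)/(Q_r + Q_w)
= (11.4×17.9 + 3.26×25.0)/(11.4 + 3.26) = 285.6/14.66 = 19.48 °C.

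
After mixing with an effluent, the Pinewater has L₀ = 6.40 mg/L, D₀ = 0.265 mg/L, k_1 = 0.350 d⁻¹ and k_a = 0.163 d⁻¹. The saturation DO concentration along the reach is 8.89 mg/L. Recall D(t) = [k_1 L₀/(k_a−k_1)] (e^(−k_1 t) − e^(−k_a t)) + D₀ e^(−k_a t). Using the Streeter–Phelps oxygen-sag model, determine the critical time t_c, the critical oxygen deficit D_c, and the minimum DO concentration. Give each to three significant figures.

At the critical point dD/dt = 0, so k_1 L₀ e^(−k_1 t) = k_a D. Substituting D(t) from the Streeter–Phelps equation and solving for t gives
t_c = ln[(k_a/k_1)(1 − D₀(k_a−k_1)/(k_1 L₀))] / (k_a−k_1).
Here k_a−k_1 = -0.1870 d⁻¹ and 1 − D₀(k_a−k_1)/(k_1 L₀) = 1 − 0.265×-0.1870/(0.350×6.40) = 1.022, so
t_c = ln(0.4657 × 1.022) / -0.1870 = -0.7423 / -0.1870 = 3.970 d.
L(t_c) = L₀ e^(−k_1 t_c) = 6.40 × 0.2492 = 1.595 mg/L, and at the critical point k_a D_c = k_1 L, so D_c = (0.350/0.163) × 1.595 = 3.425 mg/L.
Minimum DO = C_s − D_c = 8.89 − 3.425 = 5.465 mg/L.

t_c ≈ 3.97 d; D_c ≈ 3.43 mg/L; min DO ≈ 5.46 mg/L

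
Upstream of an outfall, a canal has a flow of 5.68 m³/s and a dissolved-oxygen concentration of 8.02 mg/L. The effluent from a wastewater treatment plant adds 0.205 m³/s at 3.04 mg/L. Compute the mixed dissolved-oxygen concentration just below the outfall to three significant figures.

7.85 mg/L

Flow-weighted mixing: C = (Q_r C_r + Q_w C_w)/(Q_r + Q_w)
= (5.68×8.02 + 0.205×3.04)/(5.68 + 0.205) = 46.18/5.885 = 7.847 mg/L.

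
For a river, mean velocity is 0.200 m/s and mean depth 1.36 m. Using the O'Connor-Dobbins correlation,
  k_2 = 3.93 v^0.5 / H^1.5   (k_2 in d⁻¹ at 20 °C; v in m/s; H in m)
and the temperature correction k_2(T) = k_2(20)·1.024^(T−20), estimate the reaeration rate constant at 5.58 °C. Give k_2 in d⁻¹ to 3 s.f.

k_2(20) = 3.93 × 0.200^0.5 / 1.36^1.5 = 3.93 × 0.4472 / 1.586 = 1.108 d⁻¹.
k_2(5.58) = 1.108 × 1.024^(5.58−20) = 1.108 × 0.7104 = 0.7872 d⁻¹.

k_2 ≈ 0.787 d⁻¹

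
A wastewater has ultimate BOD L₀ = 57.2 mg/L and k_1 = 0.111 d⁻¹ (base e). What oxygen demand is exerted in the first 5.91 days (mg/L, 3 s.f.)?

y ≈ 27.5 mg/L

y_t = L₀(1 − e^(−k_1 t)) = 57.2 × (1 − e^(−0.111×5.91))
= 57.2 × (1 − 0.5189) = 57.2 × 0.4811 = 27.52 mg/L.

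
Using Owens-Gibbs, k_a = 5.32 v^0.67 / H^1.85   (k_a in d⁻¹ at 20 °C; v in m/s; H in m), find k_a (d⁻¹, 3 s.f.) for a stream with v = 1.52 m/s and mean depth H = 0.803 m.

k_a ≈ 10.6 d⁻¹

k_a = 5.32 × 1.52^0.67 / 0.803^1.85 = 5.32 × 1.324 / 0.6664 = 10.57 d⁻¹.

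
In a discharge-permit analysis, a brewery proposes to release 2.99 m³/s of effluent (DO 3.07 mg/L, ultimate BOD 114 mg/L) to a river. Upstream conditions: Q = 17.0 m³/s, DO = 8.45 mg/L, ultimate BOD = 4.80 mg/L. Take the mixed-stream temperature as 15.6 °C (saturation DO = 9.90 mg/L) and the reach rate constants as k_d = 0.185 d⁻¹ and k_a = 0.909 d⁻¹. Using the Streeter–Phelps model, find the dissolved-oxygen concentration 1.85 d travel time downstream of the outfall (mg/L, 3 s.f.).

Mixed DO = (17.0×8.45 + 2.99×3.07)/(17.0+2.99) = 152.8/19.99 = 7.645 mg/L.
Mixed L₀ = (17.0×4.80 + 2.99×114)/(19.99) = 422.5/19.99 = 21.13 mg/L.
Initial deficit D₀ = C_s − DO₀ = 9.90 − 7.645 = 2.255 mg/L.
D(1.85) = [0.185×21.13/(0.909−0.185)](e^(−0.185×1.85) − e^(−0.909×1.85)) + 2.255 e^(−0.909×1.85)
= 5.400 × (0.7102 − 0.1861) + 2.255 × 0.1861 = 3.250 mg/L.
DO = 9.90 − 3.250 = 6.650 mg/L.

DO ≈ 6.65 mg/L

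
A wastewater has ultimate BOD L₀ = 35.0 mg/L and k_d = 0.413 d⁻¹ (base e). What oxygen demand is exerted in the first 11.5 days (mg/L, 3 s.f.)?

y_t = L₀(1 − e^(−k_d t)) = 35.0 × (1 − e^(−0.413×11.5))
= 35.0 × (1 − 0.008656) = 35.0 × 0.9913 = 34.70 mg/L.

y ≈ 34.7 mg/L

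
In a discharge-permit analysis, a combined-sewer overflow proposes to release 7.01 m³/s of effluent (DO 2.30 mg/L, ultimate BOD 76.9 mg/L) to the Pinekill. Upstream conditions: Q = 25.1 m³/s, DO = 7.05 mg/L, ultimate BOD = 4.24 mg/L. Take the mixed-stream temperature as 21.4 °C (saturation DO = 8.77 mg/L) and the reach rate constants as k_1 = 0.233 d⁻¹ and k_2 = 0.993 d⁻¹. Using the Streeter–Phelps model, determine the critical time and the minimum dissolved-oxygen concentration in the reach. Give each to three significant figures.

Mixed DO = (25.1×7.05 + 7.01×2.30)/(25.1+7.01) = 193.1/32.11 = 6.013 mg/L.
Mixed L₀ = (25.1×4.24 + 7.01×76.9)/(32.11) = 645.5/32.11 = 20.10 mg/L.
Initial deficit D₀ = C_s − DO₀ = 8.77 − 6.013 = 2.757 mg/L.
t_c = (1/0.7600) ln[(0.993/0.233)(1 − 2.757×0.7600/(0.233×20.10))] = 1.316 × ln(2.355) = 1.127 d.
D_c = (0.233/0.993) × 20.10 × e^(−0.233×1.127) = 0.2346 × 20.10 × 0.7690 = 3.627 mg/L.
Minimum DO = 8.77 − 3.627 = 5.143 mg/L.

t_c ≈ 1.13 d; minimum DO ≈ 5.14 mg/L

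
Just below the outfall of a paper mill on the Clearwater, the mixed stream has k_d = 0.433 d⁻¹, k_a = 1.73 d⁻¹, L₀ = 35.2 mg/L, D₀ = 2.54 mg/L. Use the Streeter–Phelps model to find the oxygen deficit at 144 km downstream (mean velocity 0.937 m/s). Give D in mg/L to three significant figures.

D ≈ 5.02 mg/L

Travel time t = x/v = 144 km / (0.937 m/s) = 144000 m / 0.937 m/s = 153700 s = 1.779 d.
k_d L₀/(k_a−k_d) = 0.433×35.2/(1.73−0.433) = 15.24/1.297 = 11.75 mg/L.
e^(−k_d t) = e^(−0.433×1.779) = 0.4629; e^(−k_a t) = e^(−1.73×1.779) = 0.04609.
D = 11.75 × (0.4629 − 0.04609) + 2.54 × 0.04609 = 4.898 + 0.1171 = 5.015 mg/L.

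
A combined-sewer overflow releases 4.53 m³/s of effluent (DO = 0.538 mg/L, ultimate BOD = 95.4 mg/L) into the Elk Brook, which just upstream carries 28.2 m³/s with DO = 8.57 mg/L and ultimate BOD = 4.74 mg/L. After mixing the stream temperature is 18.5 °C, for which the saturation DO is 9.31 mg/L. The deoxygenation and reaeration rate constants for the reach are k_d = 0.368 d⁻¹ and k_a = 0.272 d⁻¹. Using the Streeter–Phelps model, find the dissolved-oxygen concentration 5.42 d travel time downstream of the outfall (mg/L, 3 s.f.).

Mixed DO = (28.2×8.57 + 4.53×0.538)/(28.2+4.53) = 244.1/32.73 = 7.458 mg/L.
Mixed L₀ = (28.2×4.74 + 4.53×95.4)/(32.73) = 565.8/32.73 = 17.29 mg/L.
Initial deficit D₀ = C_s − DO₀ = 9.31 − 7.458 = 1.852 mg/L.
D(5.42) = [0.368×17.29/(0.272−0.368)](e^(−0.368×5.42) − e^(−0.272×5.42)) + 1.852 e^(−0.272×5.42)
= -66.27 × (0.1361 − 0.2290) + 1.852 × 0.2290 = 6.579 mg/L.
DO = 9.31 − 6.579 = 2.731 mg/L.

DO ≈ 2.73 mg/L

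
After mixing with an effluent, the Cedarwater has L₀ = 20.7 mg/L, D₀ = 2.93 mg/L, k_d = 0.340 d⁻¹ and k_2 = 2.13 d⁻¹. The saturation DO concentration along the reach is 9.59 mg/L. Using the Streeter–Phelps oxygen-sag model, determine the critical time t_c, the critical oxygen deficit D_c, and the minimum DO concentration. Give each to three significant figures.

With k_2/k_d = 6.265 and 1 − D₀(k_2−k_d)/(k_d L₀) = 0.2548,
t_c = ln(6.265 × 0.2548) / (2.13 − 0.340) = ln(1.596) / 1.790 = 0.4677/1.790 = 0.2613 d.
D_c = (k_d/k_2) L₀ e^(−k_d t_c) = (0.340/2.13) × 20.7 × e^(−0.340×0.2613) = 0.1596 × 20.7 × 0.9150 = 3.023 mg/L.
Minimum DO = C_s − D_c = 9.59 − 3.023 = 6.567 mg/L.

t_c ≈ 0.261 d; D_c ≈ 3.02 mg/L; min DO ≈ 6.57 mg/L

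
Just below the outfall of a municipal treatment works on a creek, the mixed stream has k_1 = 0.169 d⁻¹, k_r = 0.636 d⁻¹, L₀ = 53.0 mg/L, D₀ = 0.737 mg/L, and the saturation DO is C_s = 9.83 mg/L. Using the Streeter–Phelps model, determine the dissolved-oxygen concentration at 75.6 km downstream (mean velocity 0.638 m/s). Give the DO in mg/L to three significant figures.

DO ≈ 2.33 mg/L

Travel time t = x/v = 75.6 km / (0.638 m/s) = 75600 m / 0.638 m/s = 118500 s = 1.371 d.
k_1 L₀/(k_r−k_1) = 0.169×53.0/(0.636−0.169) = 8.957/0.4670 = 19.18 mg/L.
e^(−k_1 t) = e^(−0.169×1.371) = 0.7931; e^(−k_r t) = e^(−0.636×1.371) = 0.4180.
D = 19.18 × (0.7931 − 0.4180) + 0.737 × 0.4180 = 7.195 + 0.3081 = 7.503 mg/L.
DO = C_s − D = 9.83 − 7.503 = 2.327 mg/L.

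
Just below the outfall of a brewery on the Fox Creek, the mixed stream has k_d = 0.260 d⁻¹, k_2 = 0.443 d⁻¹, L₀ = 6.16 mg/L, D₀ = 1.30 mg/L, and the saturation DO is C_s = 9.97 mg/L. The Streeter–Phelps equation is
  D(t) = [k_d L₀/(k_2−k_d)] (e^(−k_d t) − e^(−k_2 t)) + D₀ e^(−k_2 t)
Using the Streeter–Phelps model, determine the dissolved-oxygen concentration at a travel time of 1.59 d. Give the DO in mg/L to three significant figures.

k_d L₀/(k_2−k_d) = 0.260×6.16/(0.443−0.260) = 1.602/0.1830 = 8.752 mg/L.
e^(−k_d t) = e^(−0.260×1.590) = 0.6614; e^(−k_2 t) = e^(−0.443×1.590) = 0.4944.
D = 8.752 × (0.6614 − 0.4944) + 1.30 × 0.4944 = 1.461 + 0.6427 = 2.104 mg/L.
DO = C_s − D = 9.97 − 2.104 = 7.866 mg/L.

DO ≈ 7.87 mg/L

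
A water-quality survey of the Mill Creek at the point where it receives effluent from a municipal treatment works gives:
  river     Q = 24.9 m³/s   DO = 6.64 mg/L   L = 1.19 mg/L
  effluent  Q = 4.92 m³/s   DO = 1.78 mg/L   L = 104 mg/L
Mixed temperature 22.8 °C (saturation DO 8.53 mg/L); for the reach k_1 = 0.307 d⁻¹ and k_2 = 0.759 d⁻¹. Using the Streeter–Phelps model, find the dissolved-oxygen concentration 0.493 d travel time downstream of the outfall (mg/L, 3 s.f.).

Mixed DO = (24.9×6.64 + 4.92×1.78)/(24.9+4.92) = 174.1/29.82 = 5.838 mg/L.
Mixed L₀ = (24.9×1.19 + 4.92×104)/(29.82) = 541.3/29.82 = 18.15 mg/L.
Initial deficit D₀ = C_s − DO₀ = 8.53 − 5.838 = 2.692 mg/L.
D(0.493) = [0.307×18.15/(0.759−0.307)](e^(−0.307×0.493) − e^(−0.759×0.493)) + 2.692 e^(−0.759×0.493)
= 12.33 × (0.8595 − 0.6878) + 2.692 × 0.6878 = 3.969 mg/L.
DO = 8.53 − 3.969 = 4.561 mg/L.

DO ≈ 4.56 mg/L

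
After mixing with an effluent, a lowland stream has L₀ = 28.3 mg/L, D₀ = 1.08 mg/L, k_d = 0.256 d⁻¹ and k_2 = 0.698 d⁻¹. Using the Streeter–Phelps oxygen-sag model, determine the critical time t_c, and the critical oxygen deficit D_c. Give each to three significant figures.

At the critical point dD/dt = 0, so k_d L₀ e^(−k_d t) = k_2 D. Substituting D(t) from the Streeter–Phelps equation and solving for t gives
t_c = ln[(k_2/k_d)(1 − D₀(k_2−k_d)/(k_d L₀))] / (k_2−k_d).
Here k_2−k_d = 0.4420 d⁻¹ and 1 − D₀(k_2−k_d)/(k_d L₀) = 1 − 1.08×0.4420/(0.256×28.3) = 0.9341, so
t_c = ln(2.727 × 0.9341) / 0.4420 = 0.9349 / 0.4420 = 2.115 d.
L(t_c) = L₀ e^(−k_d t_c) = 28.3 × 0.5819 = 16.47 mg/L, and at the critical point k_2 D_c = k_d L, so D_c = (0.256/0.698) × 16.47 = 6.040 mg/L.

t_c ≈ 2.12 d; D_c ≈ 6.04 mg/L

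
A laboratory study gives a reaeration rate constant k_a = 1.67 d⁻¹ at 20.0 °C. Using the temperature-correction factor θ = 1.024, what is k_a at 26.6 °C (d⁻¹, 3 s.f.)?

k_a(T₂) = k_a(T₁) · θ^(T₂−T₁) = 1.67 × 1.024^(26.6−20.0)
= 1.67 × 1.024^6.60 = 1.67 × 1.169 = 1.953 d⁻¹.

k_a ≈ 1.95 d⁻¹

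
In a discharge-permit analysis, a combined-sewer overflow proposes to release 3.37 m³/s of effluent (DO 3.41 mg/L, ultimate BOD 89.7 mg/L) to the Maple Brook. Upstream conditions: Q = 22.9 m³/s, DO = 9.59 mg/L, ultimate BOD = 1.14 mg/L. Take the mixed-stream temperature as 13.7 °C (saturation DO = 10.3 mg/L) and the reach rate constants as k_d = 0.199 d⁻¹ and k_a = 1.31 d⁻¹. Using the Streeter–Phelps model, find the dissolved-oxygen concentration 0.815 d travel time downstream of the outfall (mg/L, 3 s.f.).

DO ≈ 8.65 mg/L

Mixed DO = (22.9×9.59 + 3.37×3.41)/(22.9+3.37) = 231.1/26.27 = 8.797 mg/L.
Mixed L₀ = (22.9×1.14 + 3.37×89.7)/(26.27) = 328.4/26.27 = 12.50 mg/L.
Initial deficit D₀ = C_s − DO₀ = 10.3 − 8.797 = 1.503 mg/L.
D(0.815) = [0.199×12.50/(1.31−0.199)](e^(−0.199×0.815) − e^(−1.31×0.815)) + 1.503 e^(−1.31×0.815)
= 2.239 × (0.8503 − 0.3438) + 1.503 × 0.3438 = 1.651 mg/L.
DO = 10.3 − 1.651 = 8.649 mg/L.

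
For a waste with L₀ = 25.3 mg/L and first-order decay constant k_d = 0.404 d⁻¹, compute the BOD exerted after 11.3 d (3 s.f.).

y_t = L₀(1 − e^(−k_d t)) = 25.3 × (1 − e^(−0.404×11.3))
= 25.3 × (1 − 0.01041) = 25.3 × 0.9896 = 25.04 mg/L.

y ≈ 25.0 mg/L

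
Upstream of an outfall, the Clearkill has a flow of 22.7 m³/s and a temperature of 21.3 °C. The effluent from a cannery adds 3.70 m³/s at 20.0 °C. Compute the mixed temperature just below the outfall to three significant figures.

Flow-weighted mixing: C = (Q_r C_r + Q_w C_w)/(Q_r + Q_w)
= (22.7×21.3 + 3.70×20.0)/(22.7 + 3.70) = 557.5/26.40 = 21.12 °C.

21.1 °C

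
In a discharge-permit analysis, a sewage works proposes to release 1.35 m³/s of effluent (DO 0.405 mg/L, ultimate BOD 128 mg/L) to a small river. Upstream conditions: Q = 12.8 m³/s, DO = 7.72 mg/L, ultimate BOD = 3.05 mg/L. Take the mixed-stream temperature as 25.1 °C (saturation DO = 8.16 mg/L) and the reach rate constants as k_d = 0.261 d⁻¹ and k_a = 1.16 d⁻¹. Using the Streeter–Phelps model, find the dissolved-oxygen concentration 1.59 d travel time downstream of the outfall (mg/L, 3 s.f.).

DO ≈ 5.80 mg/L

Mixed DO = (12.8×7.72 + 1.35×0.405)/(12.8+1.35) = 99.36/14.15 = 7.022 mg/L.
Mixed L₀ = (12.8×3.05 + 1.35×128)/(14.15) = 211.8/14.15 = 14.97 mg/L.
Initial deficit D₀ = C_s − DO₀ = 8.16 − 7.022 = 1.138 mg/L.
D(1.59) = [0.261×14.97/(1.16−0.261)](e^(−0.261×1.59) − e^(−1.16×1.59)) + 1.138 e^(−1.16×1.59)
= 4.346 × (0.6603 − 0.1581) + 1.138 × 0.1581 = 2.363 mg/L.
DO = 8.16 − 2.363 = 5.797 mg/L.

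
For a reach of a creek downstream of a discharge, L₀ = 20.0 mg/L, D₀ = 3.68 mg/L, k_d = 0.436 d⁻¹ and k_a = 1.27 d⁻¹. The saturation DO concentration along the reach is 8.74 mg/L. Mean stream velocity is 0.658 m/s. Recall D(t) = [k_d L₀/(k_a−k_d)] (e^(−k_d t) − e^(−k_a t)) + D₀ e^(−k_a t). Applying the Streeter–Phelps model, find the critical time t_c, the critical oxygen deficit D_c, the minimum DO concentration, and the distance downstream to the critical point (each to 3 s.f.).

At the critical point dD/dt = 0, so k_d L₀ e^(−k_d t) = k_a D. Substituting D(t) from the Streeter–Phelps equation and solving for t gives
t_c = ln[(k_a/k_d)(1 − D₀(k_a−k_d)/(k_d L₀))] / (k_a−k_d).
Here k_a−k_d = 0.8340 d⁻¹ and 1 − D₀(k_a−k_d)/(k_d L₀) = 1 − 3.68×0.8340/(0.436×20.0) = 0.6480, so
t_c = ln(2.913 × 0.6480) / 0.8340 = 0.6353 / 0.8340 = 0.7618 d.
L(t_c) = L₀ e^(−k_d t_c) = 20.0 × 0.7174 = 14.35 mg/L, and at the critical point k_a D_c = k_d L, so D_c = (0.436/1.27) × 14.35 = 4.926 mg/L.
Minimum DO = C_s − D_c = 8.74 − 4.926 = 3.814 mg/L.
x_c = v t_c = 0.658 m/s × 0.7618 d × 86400 s/d = 43310 m ≈ 43.3 km.

t_c ≈ 0.762 d; D_c ≈ 4.93 mg/L; min DO ≈ 3.81 mg/L; x_c ≈ 43.3 km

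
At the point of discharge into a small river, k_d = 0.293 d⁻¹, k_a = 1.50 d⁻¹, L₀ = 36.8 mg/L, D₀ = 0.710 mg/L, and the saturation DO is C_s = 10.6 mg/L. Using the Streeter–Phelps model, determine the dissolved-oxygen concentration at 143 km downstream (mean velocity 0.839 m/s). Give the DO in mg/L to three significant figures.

DO ≈ 6.01 mg/L

Travel time t = x/v = 143 km / (0.839 m/s) = 143000 m / 0.839 m/s = 170400 s = 1.973 d.
k_d L₀/(k_a−k_d) = 0.293×36.8/(1.50−0.293) = 10.78/1.207 = 8.933 mg/L.
e^(−k_d t) = e^(−0.293×1.973) = 0.5610; e^(−k_a t) = e^(−1.50×1.973) = 0.05187.
D = 8.933 × (0.5610 − 0.05187) + 0.710 × 0.05187 = 4.548 + 0.03683 = 4.585 mg/L.
DO = C_s − D = 10.6 − 4.585 = 6.015 mg/L.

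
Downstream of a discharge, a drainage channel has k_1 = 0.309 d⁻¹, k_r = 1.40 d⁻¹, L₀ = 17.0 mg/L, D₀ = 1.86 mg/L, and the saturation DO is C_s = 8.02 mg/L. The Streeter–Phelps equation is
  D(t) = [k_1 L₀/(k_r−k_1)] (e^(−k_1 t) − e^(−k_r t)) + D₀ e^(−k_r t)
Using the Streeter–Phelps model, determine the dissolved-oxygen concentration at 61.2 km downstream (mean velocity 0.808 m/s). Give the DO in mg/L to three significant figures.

DO ≈ 5.21 mg/L

Travel time t = x/v = 61.2 km / (0.808 m/s) = 61200 m / 0.808 m/s = 75740 s = 0.8767 d.
k_1 L₀/(k_r−k_1) = 0.309×17.0/(1.40−0.309) = 5.253/1.091 = 4.815 mg/L.
e^(−k_1 t) = e^(−0.309×0.8767) = 0.7627; e^(−k_r t) = e^(−1.40×0.8767) = 0.2931.
D = 4.815 × (0.7627 − 0.2931) + 1.86 × 0.2931 = 2.261 + 0.5451 = 2.806 mg/L.
DO = C_s − D = 8.02 − 2.806 = 5.214 mg/L.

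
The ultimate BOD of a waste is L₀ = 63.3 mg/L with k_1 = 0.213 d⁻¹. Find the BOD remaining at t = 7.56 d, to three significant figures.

L_t = L₀ e^(−k_1 t) = 63.3 × e^(−0.213×7.56) = 63.3 × 0.1998 = 12.65 mg/L.

L ≈ 12.6 mg/L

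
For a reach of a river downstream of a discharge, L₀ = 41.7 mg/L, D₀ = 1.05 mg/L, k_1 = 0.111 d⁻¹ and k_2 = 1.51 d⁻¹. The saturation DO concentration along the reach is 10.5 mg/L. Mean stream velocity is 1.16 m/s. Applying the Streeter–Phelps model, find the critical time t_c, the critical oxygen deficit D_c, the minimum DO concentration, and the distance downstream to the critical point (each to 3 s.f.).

t_c ≈ 1.59 d; D_c ≈ 2.57 mg/L; min DO ≈ 7.93 mg/L; x_c ≈ 160 km

With k_2/k_1 = 13.60 and 1 − D₀(k_2−k_1)/(k_1 L₀) = 0.6826,
t_c = ln(13.60 × 0.6826) / (1.51 − 0.111) = ln(9.286) / 1.399 = 2.229/1.399 = 1.593 d.
D_c = (k_1/k_2) L₀ e^(−k_1 t_c) = (0.111/1.51) × 41.7 × e^(−0.111×1.593) = 0.07351 × 41.7 × 0.8379 = 2.569 mg/L.
Minimum DO = C_s − D_c = 10.5 − 2.569 = 7.931 mg/L.
x_c = v t_c = 1.16 m/s × 1.593 d × 86400 s/d = 159700 m ≈ 160 km.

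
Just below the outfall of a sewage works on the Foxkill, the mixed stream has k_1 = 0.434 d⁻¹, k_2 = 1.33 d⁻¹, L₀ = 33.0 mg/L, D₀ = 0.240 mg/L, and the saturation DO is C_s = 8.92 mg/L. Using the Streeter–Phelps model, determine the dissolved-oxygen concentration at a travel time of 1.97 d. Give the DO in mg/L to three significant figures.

k_1 L₀/(k_2−k_1) = 0.434×33.0/(1.33−0.434) = 14.32/0.8960 = 15.98 mg/L.
e^(−k_1 t) = e^(−0.434×1.970) = 0.4253; e^(−k_2 t) = e^(−1.33×1.970) = 0.07280.
D = 15.98 × (0.4253 − 0.07280) + 0.240 × 0.07280 = 5.634 + 0.01747 = 5.652 mg/L.
DO = C_s − D = 8.92 − 5.652 = 3.268 mg/L.

DO ≈ 3.27 mg/L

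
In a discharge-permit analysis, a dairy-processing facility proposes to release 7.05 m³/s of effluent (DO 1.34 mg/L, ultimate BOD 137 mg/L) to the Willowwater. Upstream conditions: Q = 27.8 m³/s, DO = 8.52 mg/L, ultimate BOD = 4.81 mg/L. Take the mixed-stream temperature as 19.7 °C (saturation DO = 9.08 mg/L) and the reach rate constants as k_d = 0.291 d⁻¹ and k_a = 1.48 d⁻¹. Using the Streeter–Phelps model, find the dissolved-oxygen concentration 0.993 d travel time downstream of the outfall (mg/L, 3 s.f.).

Mixed DO = (27.8×8.52 + 7.05×1.34)/(27.8+7.05) = 246.3/34.85 = 7.068 mg/L.
Mixed L₀ = (27.8×4.81 + 7.05×137)/(34.85) = 1100/34.85 = 31.55 mg/L.
Initial deficit D₀ = C_s − DO₀ = 9.08 − 7.068 = 2.012 mg/L.
D(0.993) = [0.291×31.55/(1.48−0.291)](e^(−0.291×0.993) − e^(−1.48×0.993)) + 2.012 e^(−1.48×0.993)
= 7.722 × (0.7490 − 0.2300) + 2.012 × 0.2300 = 4.471 mg/L.
DO = 9.08 − 4.471 = 4.609 mg/L.

DO ≈ 4.61 mg/L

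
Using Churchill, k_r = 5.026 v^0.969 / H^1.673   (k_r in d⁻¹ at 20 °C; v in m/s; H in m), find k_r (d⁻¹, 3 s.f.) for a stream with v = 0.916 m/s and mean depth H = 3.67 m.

k_r = 5.026 × 0.916^0.969 / 3.67^1.673 = 5.026 × 0.9185 / 8.804 = 0.5243 d⁻¹.

k_r ≈ 0.524 d⁻¹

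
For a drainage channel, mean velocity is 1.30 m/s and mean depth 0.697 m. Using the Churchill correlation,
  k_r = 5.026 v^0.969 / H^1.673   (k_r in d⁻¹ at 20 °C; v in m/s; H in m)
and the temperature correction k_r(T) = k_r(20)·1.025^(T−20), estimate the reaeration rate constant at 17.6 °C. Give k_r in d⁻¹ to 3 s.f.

k_r ≈ 11.2 d⁻¹

k_r(20) = 5.026 × 1.30^0.969 / 0.697^1.673 = 5.026 × 1.289 / 0.5467 = 11.86 d⁻¹.
k_r(17.6) = 11.86 × 1.025^(17.6−20) = 11.86 × 0.9425 = 11.17 d⁻¹.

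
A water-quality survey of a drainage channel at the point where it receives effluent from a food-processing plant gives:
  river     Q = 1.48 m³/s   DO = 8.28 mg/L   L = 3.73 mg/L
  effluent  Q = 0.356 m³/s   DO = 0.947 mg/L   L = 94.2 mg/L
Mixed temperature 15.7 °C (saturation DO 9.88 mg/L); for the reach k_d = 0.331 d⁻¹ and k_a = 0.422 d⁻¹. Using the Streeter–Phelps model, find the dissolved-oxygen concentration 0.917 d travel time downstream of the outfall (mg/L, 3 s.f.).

Mixed DO = (1.48×8.28 + 0.356×0.947)/(1.48+0.356) = 12.59/1.836 = 6.858 mg/L.
Mixed L₀ = (1.48×3.73 + 0.356×94.2)/(1.836) = 39.06/1.836 = 21.27 mg/L.
Initial deficit D₀ = C_s − DO₀ = 9.88 − 6.858 = 3.022 mg/L.
D(0.917) = [0.331×21.27/(0.422−0.331)](e^(−0.331×0.917) − e^(−0.422×0.917)) + 3.022 e^(−0.422×0.917)
= 77.37 × (0.7382 − 0.6791) + 3.022 × 0.6791 = 6.625 mg/L.
DO = 9.88 − 6.625 = 3.255 mg/L.

DO ≈ 3.25 mg/L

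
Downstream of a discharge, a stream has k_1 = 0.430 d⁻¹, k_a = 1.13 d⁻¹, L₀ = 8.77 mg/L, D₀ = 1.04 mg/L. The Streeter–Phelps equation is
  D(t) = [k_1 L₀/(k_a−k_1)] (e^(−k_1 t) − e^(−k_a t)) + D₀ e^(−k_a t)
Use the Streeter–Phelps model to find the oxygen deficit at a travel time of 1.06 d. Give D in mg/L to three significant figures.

k_1 L₀/(k_a−k_1) = 0.430×8.77/(1.13−0.430) = 3.771/0.7000 = 5.387 mg/L.
e^(−k_1 t) = e^(−0.430×1.060) = 0.6339; e^(−k_a t) = e^(−1.13×1.060) = 0.3019.
D = 5.387 × (0.6339 − 0.3019) + 1.04 × 0.3019 = 1.789 + 0.3139 = 2.103 mg/L.

D ≈ 2.10 mg/L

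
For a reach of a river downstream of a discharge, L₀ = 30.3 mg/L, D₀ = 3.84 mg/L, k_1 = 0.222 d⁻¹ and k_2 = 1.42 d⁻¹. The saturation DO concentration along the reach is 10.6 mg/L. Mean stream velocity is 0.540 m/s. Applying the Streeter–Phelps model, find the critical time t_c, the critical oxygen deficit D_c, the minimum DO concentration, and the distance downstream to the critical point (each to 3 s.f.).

t_c ≈ 0.588 d; D_c ≈ 4.16 mg/L; min DO ≈ 6.44 mg/L; x_c ≈ 27.4 km

t_c = [1/(k_2−k_1)] ln[(k_2/k_1)(1 − D₀(k_2−k_1)/(k_1 L₀))]
= [1/(1.42−0.222)] ln[(1.42/0.222)(1 − 3.84×1.198/(0.222×30.3))]
= (1/1.198) ln[6.396 × 0.3161] = 0.8347 × ln(2.022) = 0.8347 × 0.7040 = 0.5877 d.
D_c = (k_1/k_2) L₀ e^(−k_1 t_c) = (0.222/1.42) × 30.3 × e^(−0.222×0.5877) = 0.1563 × 30.3 × 0.8777 = 4.158 mg/L.
Minimum DO = C_s − D_c = 10.6 − 4.158 = 6.442 mg/L.
x_c = v t_c = 0.540 m/s × 0.5877 d × 86400 s/d = 27420 m ≈ 27.4 km.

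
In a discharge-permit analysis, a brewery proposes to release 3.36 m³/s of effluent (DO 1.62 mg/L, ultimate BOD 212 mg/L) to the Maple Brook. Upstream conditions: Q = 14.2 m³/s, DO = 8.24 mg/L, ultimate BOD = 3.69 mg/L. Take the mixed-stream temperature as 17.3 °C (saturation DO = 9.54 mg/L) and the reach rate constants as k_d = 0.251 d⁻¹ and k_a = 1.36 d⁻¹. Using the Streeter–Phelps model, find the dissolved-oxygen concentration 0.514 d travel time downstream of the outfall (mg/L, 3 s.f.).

Mixed DO = (14.2×8.24 + 3.36×1.62)/(14.2+3.36) = 122.5/17.56 = 6.973 mg/L.
Mixed L₀ = (14.2×3.69 + 3.36×212)/(17.56) = 764.7/17.56 = 43.55 mg/L.
Initial deficit D₀ = C_s − DO₀ = 9.54 − 6.973 = 2.567 mg/L.
D(0.514) = [0.251×43.55/(1.36−0.251)](e^(−0.251×0.514) − e^(−1.36×0.514)) + 2.567 e^(−1.36×0.514)
= 9.856 × (0.8790 − 0.4971) + 2.567 × 0.4971 = 5.040 mg/L.
DO = 9.54 − 5.040 = 4.500 mg/L.

DO ≈ 4.50 mg/L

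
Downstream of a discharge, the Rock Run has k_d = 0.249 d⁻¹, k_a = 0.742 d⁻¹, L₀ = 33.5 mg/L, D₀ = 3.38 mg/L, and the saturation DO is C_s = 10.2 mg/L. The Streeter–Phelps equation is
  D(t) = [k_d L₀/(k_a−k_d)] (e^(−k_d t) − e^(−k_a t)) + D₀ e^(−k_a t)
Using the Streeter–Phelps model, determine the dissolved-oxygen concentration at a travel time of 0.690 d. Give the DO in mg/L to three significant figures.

k_d L₀/(k_a−k_d) = 0.249×33.5/(0.742−0.249) = 8.341/0.4930 = 16.92 mg/L.
e^(−k_d t) = e^(−0.249×0.6900) = 0.8421; e^(−k_a t) = e^(−0.742×0.6900) = 0.5993.
D = 16.92 × (0.8421 − 0.5993) + 3.38 × 0.5993 = 4.109 + 2.026 = 6.134 mg/L.
DO = C_s − D = 10.2 − 6.134 = 4.066 mg/L.

DO ≈ 4.07 mg/L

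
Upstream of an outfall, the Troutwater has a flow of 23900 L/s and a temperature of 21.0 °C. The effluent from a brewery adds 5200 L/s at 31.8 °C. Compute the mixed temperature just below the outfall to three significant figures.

22.9 °C

Flow-weighted mixing: C = (Q_r C_r + Q_w C_w)/(Q_r + Q_w)
= (23900×21.0 + 5200×31.8)/(23900 + 5200) = 667300/29100 = 22.93 °C.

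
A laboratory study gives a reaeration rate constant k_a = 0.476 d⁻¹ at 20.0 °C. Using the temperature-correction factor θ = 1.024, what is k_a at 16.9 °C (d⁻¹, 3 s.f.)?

k_a(T₂) = k_a(T₁) · θ^(T₂−T₁) = 0.476 × 1.024^(16.9−20.0)
= 0.476 × 1.024^-3.10 = 0.476 × 0.9291 = 0.4423 d⁻¹.

k_a ≈ 0.442 d⁻¹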